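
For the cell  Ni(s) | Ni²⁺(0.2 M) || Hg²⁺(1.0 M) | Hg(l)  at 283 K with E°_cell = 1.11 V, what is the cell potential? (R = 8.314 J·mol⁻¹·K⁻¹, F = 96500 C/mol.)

Balancing electrons gives n = 2; the reaction quotient is Q = [Ni²⁺]/[Hg²⁺] = 0.200.
E = E° − (RT/nF) ln Q = 1.11 − (8.314×283)/(2×96500) × (-1.609) = 1.110 + 0.020 = 1.130 V.

1.13 V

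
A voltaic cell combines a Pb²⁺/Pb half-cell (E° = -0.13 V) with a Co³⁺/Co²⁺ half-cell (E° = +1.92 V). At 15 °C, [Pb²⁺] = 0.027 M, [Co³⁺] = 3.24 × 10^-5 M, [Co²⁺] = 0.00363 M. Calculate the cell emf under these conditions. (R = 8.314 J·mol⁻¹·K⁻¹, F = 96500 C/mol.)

1.98 V

The Co³⁺/Co²⁺ couple has the higher reduction potential and acts as the cathode, so E°_cell = +1.92 − (-0.13) = 2.05 V.
Balancing electrons gives n = 2; the reaction quotient is Q = [Pb²⁺]·[Co²⁺]^2/[Co³⁺]^2 = 339.
E = E° − (RT/nF) ln Q = 2.05 − (8.314×288)/(2×96500) × (5.826) = 2.050 − 0.072 = 1.978 V.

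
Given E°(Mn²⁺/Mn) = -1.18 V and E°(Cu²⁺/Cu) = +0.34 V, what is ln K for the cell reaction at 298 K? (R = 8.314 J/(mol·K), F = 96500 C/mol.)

ln K = 118.4

E°_cell = +0.34 − (-1.18) = 1.52 V, with n = 2 electrons transferred.
At equilibrium E = 0, so the Nernst equation gives ln K = nFE°/RT = (2)(96500)(1.52)/((8.314)(298)) = 118.41.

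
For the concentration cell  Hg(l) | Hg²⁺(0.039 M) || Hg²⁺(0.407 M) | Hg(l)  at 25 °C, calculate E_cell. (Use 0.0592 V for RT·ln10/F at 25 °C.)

0.030 V

Both half-cells are Hg²⁺/Hg, so E°_cell = 0. The concentrated side is the cathode; the cell reaction moves Hg²⁺ from high to low concentration with n = 2.
Q = [Hg²⁺]_dilute/[Hg²⁺]_conc = 0.039/0.407 = 0.0958.
E = 0 − (0.0592/2) log Q = −(0.0592/2)(-1.019) = 0.0302 V.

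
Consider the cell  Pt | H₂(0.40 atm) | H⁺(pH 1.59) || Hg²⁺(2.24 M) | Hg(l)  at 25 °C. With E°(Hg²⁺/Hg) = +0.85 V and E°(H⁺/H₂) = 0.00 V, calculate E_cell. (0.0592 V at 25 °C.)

0.94 V

The Hg²⁺/Hg couple is the cathode, so E°_cell = 0.85 V; n = 2.
[H⁺] = 10^(−1.59) = 0.026 M, and Q = [H⁺]^2 / ([Hg²⁺]·P(H₂)) = 7.37 × 10^-4.
E = E° − (0.0592/2) log Q = 0.85 − (0.0592/2)(-3.132) = 0.943 V.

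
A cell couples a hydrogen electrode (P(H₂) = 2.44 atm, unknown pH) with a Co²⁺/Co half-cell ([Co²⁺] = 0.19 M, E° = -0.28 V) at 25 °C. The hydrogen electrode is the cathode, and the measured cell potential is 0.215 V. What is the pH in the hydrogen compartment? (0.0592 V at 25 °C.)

E°_cell = 0.28 V and n = 2.
log Q = n(E° − E)/0.0592 = 2×(0.28 − 0.215)/0.0592 = 2.196.
With Q = [Co²⁺]·P(H₂) / [H⁺]^2, solving for [H⁺] gives log[H⁺] = -1.265, so pH = 1.26.

pH = 1.26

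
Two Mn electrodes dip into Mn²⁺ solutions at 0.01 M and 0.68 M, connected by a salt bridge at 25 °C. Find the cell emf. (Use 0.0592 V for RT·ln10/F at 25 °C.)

Both half-cells are Mn²⁺/Mn, so E°_cell = 0. The concentrated side is the cathode; the cell reaction moves Mn²⁺ from high to low concentration with n = 2.
Q = [Mn²⁺]_dilute/[Mn²⁺]_conc = 0.01/0.68 = 0.0147.
E = 0 − (0.0592/2) log Q = −(0.0592/2)(-1.833) = 0.0543 V.

0.054 V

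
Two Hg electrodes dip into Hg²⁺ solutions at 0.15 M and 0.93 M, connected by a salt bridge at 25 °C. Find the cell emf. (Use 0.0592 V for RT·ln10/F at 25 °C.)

Both half-cells are Hg²⁺/Hg, so E°_cell = 0. The concentrated side is the cathode; the cell reaction moves Hg²⁺ from high to low concentration with n = 2.
Q = [Hg²⁺]_dilute/[Hg²⁺]_conc = 0.15/0.93 = 0.161.
E = 0 − (0.0592/2) log Q = −(0.0592/2)(-0.792) = 0.0234 V.

0.023 V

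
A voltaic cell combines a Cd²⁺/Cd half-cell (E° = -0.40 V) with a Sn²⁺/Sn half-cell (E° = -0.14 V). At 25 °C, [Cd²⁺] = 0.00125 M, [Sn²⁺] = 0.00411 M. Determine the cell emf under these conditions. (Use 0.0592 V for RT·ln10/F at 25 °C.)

0.275 V

The Sn²⁺/Sn couple has the higher reduction potential and acts as the cathode, so E°_cell = -0.14 − (-0.40) = 0.26 V.
Balancing electrons gives n = 2; the reaction quotient is Q = [Cd²⁺]/[Sn²⁺] = 0.304.
At 25 °C, E = E° − (0.0592/n) log Q = 0.26 − (0.0592/2)(-0.517) = 0.260 + 0.015 = 0.275 V.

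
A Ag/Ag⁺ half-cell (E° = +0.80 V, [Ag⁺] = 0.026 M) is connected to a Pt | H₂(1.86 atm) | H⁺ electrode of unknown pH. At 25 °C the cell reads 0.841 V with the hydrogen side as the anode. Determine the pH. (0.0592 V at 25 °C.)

pH = 2.14

E°_cell = 0.80 V and n = 2.
log Q = n(E° − E)/0.0592 = 2×(0.80 − 0.841)/0.0592 = -1.385.
With Q = [H⁺]^2 / ([Ag⁺]^2·P(H₂)), solving for [H⁺] gives log[H⁺] = -2.143, so pH = 2.14.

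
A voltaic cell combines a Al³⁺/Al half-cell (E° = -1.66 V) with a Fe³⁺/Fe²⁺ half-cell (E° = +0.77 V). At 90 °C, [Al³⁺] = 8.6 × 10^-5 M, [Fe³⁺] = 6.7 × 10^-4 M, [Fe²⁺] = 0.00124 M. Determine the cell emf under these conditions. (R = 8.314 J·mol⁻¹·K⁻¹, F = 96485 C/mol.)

2.51 V

The Fe³⁺/Fe²⁺ couple has the higher reduction potential and acts as the cathode, so E°_cell = +0.77 − (-1.66) = 2.43 V.
Balancing electrons gives n = 3; the reaction quotient is Q = [Al³⁺]·[Fe²⁺]^3/[Fe³⁺]^3 = 5.45 × 10^-4.
E = E° − (RT/nF) ln Q = 2.43 − (8.314×363)/(3×96485) × (-7.514) = 2.430 + 0.078 = 2.508 V.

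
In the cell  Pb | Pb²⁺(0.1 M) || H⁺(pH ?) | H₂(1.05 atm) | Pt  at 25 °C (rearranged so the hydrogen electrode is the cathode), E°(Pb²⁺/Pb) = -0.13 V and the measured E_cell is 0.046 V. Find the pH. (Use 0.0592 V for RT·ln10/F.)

E°_cell = 0.13 V and n = 2.
log Q = n(E° − E)/0.0592 = 2×(0.13 − 0.046)/0.0592 = 2.838.
With Q = [Pb²⁺]·P(H₂) / [H⁺]^2, solving for [H⁺] gives log[H⁺] = -1.908, so pH = 1.91.

pH = 1.91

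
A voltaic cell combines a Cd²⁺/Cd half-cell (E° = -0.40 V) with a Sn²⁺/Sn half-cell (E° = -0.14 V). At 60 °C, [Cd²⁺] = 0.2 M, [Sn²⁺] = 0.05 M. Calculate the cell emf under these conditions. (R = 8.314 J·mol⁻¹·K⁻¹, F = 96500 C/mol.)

The Sn²⁺/Sn couple has the higher reduction potential and acts as the cathode, so E°_cell = -0.14 − (-0.40) = 0.26 V.
Balancing electrons gives n = 2; the reaction quotient is Q = [Cd²⁺]/[Sn²⁺] = 4.00.
E = E° − (RT/nF) ln Q = 0.26 − (8.314×333)/(2×96500) × (1.386) = 0.260 − 0.020 = 0.240 V.

0.240 V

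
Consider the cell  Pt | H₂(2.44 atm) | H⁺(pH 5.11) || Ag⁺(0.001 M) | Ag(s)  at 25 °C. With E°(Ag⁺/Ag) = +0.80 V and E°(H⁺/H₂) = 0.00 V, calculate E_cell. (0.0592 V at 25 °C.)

The Ag⁺/Ag couple is the cathode, so E°_cell = 0.80 V; n = 2.
[H⁺] = 10^(−5.11) = 7.8 × 10^-6 M, and Q = [H⁺]^2 / ([Ag⁺]^2·P(H₂)) = 2.47 × 10^-5.
E = E° − (0.0592/2) log Q = 0.80 − (0.0592/2)(-4.607) = 0.936 V.

0.94 V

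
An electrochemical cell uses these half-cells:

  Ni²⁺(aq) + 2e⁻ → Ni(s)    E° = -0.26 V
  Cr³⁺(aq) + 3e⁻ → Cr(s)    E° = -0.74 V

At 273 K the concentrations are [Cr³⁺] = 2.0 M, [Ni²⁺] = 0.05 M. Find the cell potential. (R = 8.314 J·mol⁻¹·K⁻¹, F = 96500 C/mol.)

The Ni²⁺/Ni couple has the higher reduction potential and acts as the cathode, so E°_cell = -0.26 − (-0.74) = 0.48 V.
Balancing electrons gives n = 6; the reaction quotient is Q = [Cr³⁺]^2/[Ni²⁺]^3 = 3.2 × 10^4.
E = E° − (RT/nF) ln Q = 0.48 − (8.314×273)/(6×96500) × (10.373) = 0.480 − 0.041 = 0.439 V.

0.439 V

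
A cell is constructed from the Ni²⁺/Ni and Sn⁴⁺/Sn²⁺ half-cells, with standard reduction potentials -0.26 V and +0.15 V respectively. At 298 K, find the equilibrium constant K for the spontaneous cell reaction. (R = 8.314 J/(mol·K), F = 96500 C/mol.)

7.4 × 10^13

E°_cell = +0.15 − (-0.26) = 0.41 V, with n = 2 electrons transferred.
At equilibrium E = 0, so the Nernst equation gives ln K = nFE°/RT = (2)(96500)(0.41)/((8.314)(298)) = 31.94.
K = e^31.94 = 7.4 × 10^13.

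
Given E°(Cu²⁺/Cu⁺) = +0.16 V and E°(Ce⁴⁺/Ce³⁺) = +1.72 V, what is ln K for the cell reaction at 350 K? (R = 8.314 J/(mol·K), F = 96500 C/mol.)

ln K = 51.7

E°_cell = +1.72 − (+0.16) = 1.56 V, with n = 1 electron transferred.
At equilibrium E = 0, so the Nernst equation gives ln K = nFE°/RT = (1)(96500)(1.56)/((8.314)(350)) = 51.73.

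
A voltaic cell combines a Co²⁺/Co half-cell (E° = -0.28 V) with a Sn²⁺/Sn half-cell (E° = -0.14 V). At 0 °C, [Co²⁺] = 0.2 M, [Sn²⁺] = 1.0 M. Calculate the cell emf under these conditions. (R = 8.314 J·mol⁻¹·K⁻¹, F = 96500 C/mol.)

0.159 V

The Sn²⁺/Sn couple has the higher reduction potential and acts as the cathode, so E°_cell = -0.14 − (-0.28) = 0.14 V.
Balancing electrons gives n = 2; the reaction quotient is Q = [Co²⁺]/[Sn²⁺] = 0.200.
E = E° − (RT/nF) ln Q = 0.14 − (8.314×273)/(2×96500) × (-1.609) = 0.140 + 0.019 = 0.159 V.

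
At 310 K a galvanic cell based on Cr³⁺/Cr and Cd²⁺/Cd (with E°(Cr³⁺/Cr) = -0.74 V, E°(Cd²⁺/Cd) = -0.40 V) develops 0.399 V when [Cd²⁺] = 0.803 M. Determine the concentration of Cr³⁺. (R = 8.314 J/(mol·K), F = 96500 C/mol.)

From the Nernst equation, ln Q = nF(E° − E)/RT = 6×96500×(0.34 − 0.399)/(8.314×310) = -13.254, so Q = 1.75 × 10^-6.
With Q = [Cr³⁺]^2/[Cd²⁺]^3 and the known concentrations, [Cr³⁺]^2 in the numerator gives [Cr³⁺] = 9.5 × 10^-4 M.

9.5 × 10^-4 M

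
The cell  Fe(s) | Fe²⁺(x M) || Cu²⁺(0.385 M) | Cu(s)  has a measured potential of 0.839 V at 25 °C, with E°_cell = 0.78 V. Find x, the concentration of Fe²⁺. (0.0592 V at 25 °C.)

From the Nernst equation, log Q = n(E° − E)/0.0592 = 2(0.78 − 0.839)/0.0592 = -1.993, so Q = 0.0102.
With Q = [Fe²⁺]/[Cu²⁺] and the known concentrations, [Fe²⁺] in the numerator gives [Fe²⁺] = 0.0039 M.

0.0039 M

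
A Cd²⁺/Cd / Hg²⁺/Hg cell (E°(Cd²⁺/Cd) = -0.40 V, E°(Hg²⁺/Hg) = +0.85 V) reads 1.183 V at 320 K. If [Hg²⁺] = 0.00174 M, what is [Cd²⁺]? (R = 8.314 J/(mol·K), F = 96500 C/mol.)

From the Nernst equation, ln Q = nF(E° − E)/RT = 2×96500×(1.25 − 1.183)/(8.314×320) = 4.860, so Q = 129.
With Q = [Cd²⁺]/[Hg²⁺] and the known concentrations, [Cd²⁺] in the numerator gives [Cd²⁺] = 0.22 M.

0.22 M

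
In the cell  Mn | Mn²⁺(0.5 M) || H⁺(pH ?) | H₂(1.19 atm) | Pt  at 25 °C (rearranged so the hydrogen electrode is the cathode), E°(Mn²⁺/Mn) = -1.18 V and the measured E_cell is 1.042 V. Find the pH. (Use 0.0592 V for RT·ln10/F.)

E°_cell = 1.18 V and n = 2.
log Q = n(E° − E)/0.0592 = 2×(1.18 − 1.042)/0.0592 = 4.662.
With Q = [Mn²⁺]·P(H₂) / [H⁺]^2, solving for [H⁺] gives log[H⁺] = -2.444, so pH = 2.44.

pH = 2.44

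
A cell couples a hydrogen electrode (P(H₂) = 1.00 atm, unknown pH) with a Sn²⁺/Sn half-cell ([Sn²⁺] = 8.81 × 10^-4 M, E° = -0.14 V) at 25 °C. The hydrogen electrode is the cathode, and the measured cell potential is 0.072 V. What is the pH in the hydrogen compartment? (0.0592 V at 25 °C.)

pH = 2.68

E°_cell = 0.14 V and n = 2.
log Q = n(E° − E)/0.0592 = 2×(0.14 − 0.072)/0.0592 = 2.297.
With Q = [Sn²⁺]·P(H₂) / [H⁺]^2, solving for [H⁺] gives log[H⁺] = -2.676, so pH = 2.68.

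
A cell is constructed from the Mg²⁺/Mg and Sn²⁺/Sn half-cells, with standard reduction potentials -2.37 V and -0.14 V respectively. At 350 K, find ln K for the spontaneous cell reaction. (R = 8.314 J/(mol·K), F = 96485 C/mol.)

E°_cell = -0.14 − (-2.37) = 2.23 V, with n = 2 electrons transferred.
At equilibrium E = 0, so the Nernst equation gives ln K = nFE°/RT = (2)(96485)(2.23)/((8.314)(350)) = 147.88.

ln K = 147.9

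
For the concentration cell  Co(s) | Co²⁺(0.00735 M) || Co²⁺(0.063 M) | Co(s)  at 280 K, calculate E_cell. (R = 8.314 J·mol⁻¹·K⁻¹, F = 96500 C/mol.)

Both half-cells are Co²⁺/Co, so E°_cell = 0. The concentrated side is the cathode; the cell reaction moves Co²⁺ from high to low concentration with n = 2.
Q = [Co²⁺]_dilute/[Co²⁺]_conc = 0.00735/0.063 = 0.117.
E = 0 − (RT/nF) ln Q = −((8.314×280)/(2×96500))(-2.148) = 0.0259 V.

0.026 V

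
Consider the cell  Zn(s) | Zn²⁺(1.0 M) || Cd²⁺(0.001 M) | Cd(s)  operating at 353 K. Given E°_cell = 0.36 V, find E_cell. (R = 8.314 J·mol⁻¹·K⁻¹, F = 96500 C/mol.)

Balancing electrons gives n = 2; the reaction quotient is Q = [Zn²⁺]/[Cd²⁺] = 1000.
E = E° − (RT/nF) ln Q = 0.36 − (8.314×353)/(2×96500) × (6.908) = 0.360 − 0.105 = 0.255 V.

0.255 V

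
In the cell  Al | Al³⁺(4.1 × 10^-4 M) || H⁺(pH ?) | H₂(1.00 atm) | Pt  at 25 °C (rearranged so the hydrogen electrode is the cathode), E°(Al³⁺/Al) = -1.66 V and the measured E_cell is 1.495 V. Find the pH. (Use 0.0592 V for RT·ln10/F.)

pH = 3.92

E°_cell = 1.66 V and n = 6.
log Q = n(E° − E)/0.0592 = 6×(1.66 − 1.495)/0.0592 = 16.723.
With Q = [Al³⁺]^2·P(H₂)^3 / [H⁺]^6, solving for [H⁺] gives log[H⁺] = -3.916, so pH = 3.92.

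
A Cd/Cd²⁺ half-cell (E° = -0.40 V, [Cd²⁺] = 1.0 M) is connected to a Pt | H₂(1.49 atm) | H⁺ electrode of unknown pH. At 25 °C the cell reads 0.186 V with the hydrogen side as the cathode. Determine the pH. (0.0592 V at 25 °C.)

pH = 3.53

E°_cell = 0.40 V and n = 2.
log Q = n(E° − E)/0.0592 = 2×(0.40 − 0.186)/0.0592 = 7.230.
With Q = [Cd²⁺]·P(H₂) / [H⁺]^2, solving for [H⁺] gives log[H⁺] = -3.528, so pH = 3.53.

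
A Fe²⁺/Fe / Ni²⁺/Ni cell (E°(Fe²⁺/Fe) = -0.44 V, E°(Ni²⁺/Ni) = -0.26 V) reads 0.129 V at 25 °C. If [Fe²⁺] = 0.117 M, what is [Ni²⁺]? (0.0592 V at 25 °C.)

0.0022 M

From the Nernst equation, log Q = n(E° − E)/0.0592 = 2(0.18 − 0.129)/0.0592 = 1.723, so Q = 52.8.
With Q = [Fe²⁺]/[Ni²⁺] and the known concentrations, [Ni²⁺] in the denominator gives [Ni²⁺] = 0.0022 M.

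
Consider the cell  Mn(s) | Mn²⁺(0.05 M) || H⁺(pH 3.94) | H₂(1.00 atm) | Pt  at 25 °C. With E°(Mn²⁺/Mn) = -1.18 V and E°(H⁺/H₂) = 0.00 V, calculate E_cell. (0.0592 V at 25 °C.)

The hydrogen couple is the cathode, so E°_cell = 1.18 V; n = 2.
[H⁺] = 10^(−3.94) = 1.1 × 10^-4 M, and Q = [Mn²⁺]·P(H₂) / [H⁺]^2 = 3.79 × 10^6.
E = E° − (0.0592/2) log Q = 1.18 − (0.0592/2)(6.579) = 0.985 V.

0.99 V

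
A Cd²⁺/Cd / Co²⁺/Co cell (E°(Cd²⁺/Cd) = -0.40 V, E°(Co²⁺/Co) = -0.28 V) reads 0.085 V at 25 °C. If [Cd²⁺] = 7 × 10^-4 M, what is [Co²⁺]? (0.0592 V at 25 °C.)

4.6 × 10^-5 M

From the Nernst equation, log Q = n(E° − E)/0.0592 = 2(0.12 − 0.085)/0.0592 = 1.182, so Q = 15.2.
With Q = [Cd²⁺]/[Co²⁺] and the known concentrations, [Co²⁺] in the denominator gives [Co²⁺] = 4.6 × 10^-5 M.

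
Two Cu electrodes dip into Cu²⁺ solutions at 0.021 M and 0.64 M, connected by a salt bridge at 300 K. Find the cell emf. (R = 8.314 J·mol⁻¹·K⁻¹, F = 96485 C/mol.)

Both half-cells are Cu²⁺/Cu, so E°_cell = 0. The concentrated side is the cathode; the cell reaction moves Cu²⁺ from high to low concentration with n = 2.
Q = [Cu²⁺]_dilute/[Cu²⁺]_conc = 0.021/0.64 = 0.0328.
E = 0 − (RT/nF) ln Q = −((8.314×300)/(2×96485))(-3.417) = 0.0442 V.

0.044 V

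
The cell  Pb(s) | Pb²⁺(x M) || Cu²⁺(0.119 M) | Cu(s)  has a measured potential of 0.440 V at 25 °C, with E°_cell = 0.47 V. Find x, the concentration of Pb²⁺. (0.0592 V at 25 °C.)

1.2 M

From the Nernst equation, log Q = n(E° − E)/0.0592 = 2(0.47 − 0.440)/0.0592 = 1.014, so Q = 10.3.
With Q = [Pb²⁺]/[Cu²⁺] and the known concentrations, [Pb²⁺] in the numerator gives [Pb²⁺] = 1.2 M.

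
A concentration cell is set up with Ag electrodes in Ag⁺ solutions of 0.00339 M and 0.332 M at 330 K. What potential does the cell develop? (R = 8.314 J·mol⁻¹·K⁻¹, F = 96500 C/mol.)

Both half-cells are Ag⁺/Ag, so E°_cell = 0. The concentrated side is the cathode; the cell reaction moves Ag⁺ from high to low concentration with n = 1.
Q = [Ag⁺]_dilute/[Ag⁺]_conc = 0.00339/0.332 = 0.0102.
E = 0 − (RT/nF) ln Q = −((8.314×330)/(1×96500))(-4.584) = 0.1303 V.

0.13 V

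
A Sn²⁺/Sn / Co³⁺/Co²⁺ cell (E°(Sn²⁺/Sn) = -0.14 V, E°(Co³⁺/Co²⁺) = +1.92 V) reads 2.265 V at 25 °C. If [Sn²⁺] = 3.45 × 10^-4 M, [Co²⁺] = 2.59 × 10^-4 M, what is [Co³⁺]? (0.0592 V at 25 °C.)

0.014 M

From the Nernst equation, log Q = n(E° − E)/0.0592 = 2(2.06 − 2.265)/0.0592 = -6.926, so Q = 1.19 × 10^-7.
With Q = [Sn²⁺]·[Co²⁺]^2/[Co³⁺]^2 and the known concentrations, [Co³⁺]^2 in the denominator gives [Co³⁺] = 0.014 M.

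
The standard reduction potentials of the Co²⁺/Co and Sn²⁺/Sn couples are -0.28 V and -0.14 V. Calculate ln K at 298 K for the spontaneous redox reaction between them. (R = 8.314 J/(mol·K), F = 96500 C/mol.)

E°_cell = -0.14 − (-0.28) = 0.14 V, with n = 2 electrons transferred.
At equilibrium E = 0, so the Nernst equation gives ln K = nFE°/RT = (2)(96500)(0.14)/((8.314)(298)) = 10.91.

ln K = 10.9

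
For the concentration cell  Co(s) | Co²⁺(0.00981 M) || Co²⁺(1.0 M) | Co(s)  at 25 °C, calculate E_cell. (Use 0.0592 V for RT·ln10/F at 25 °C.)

0.059 V

Both half-cells are Co²⁺/Co, so E°_cell = 0. The concentrated side is the cathode; the cell reaction moves Co²⁺ from high to low concentration with n = 2.
Q = [Co²⁺]_dilute/[Co²⁺]_conc = 0.00981/1.0 = 0.00981.
E = 0 − (0.0592/2) log Q = −(0.0592/2)(-2.008) = 0.0594 V.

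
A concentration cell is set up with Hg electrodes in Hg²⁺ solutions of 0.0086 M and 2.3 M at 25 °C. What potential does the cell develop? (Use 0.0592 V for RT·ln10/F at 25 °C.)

Both half-cells are Hg²⁺/Hg, so E°_cell = 0. The concentrated side is the cathode; the cell reaction moves Hg²⁺ from high to low concentration with n = 2.
Q = [Hg²⁺]_dilute/[Hg²⁺]_conc = 0.0086/2.3 = 0.00374.
E = 0 − (0.0592/2) log Q = −(0.0592/2)(-2.427) = 0.0718 V.

0.072 V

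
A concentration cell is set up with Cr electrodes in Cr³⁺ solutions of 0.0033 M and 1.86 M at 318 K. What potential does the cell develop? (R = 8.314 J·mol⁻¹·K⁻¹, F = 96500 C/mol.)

Both half-cells are Cr³⁺/Cr, so E°_cell = 0. The concentrated side is the cathode; the cell reaction moves Cr³⁺ from high to low concentration with n = 3.
Q = [Cr³⁺]_dilute/[Cr³⁺]_conc = 0.0033/1.86 = 0.00177.
E = 0 − (RT/nF) ln Q = −((8.314×318)/(3×96500))(-6.334) = 0.0578 V.

0.058 V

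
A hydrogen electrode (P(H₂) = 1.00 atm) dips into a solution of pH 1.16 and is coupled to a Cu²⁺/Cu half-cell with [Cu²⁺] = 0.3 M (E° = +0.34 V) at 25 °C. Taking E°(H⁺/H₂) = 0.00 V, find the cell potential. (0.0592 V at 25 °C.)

0.39 V

The Cu²⁺/Cu couple is the cathode, so E°_cell = 0.34 V; n = 2.
[H⁺] = 10^(−1.16) = 0.069 M, and Q = [H⁺]^2 / ([Cu²⁺]·P(H₂)) = 0.0160.
E = E° − (0.0592/2) log Q = 0.34 − (0.0592/2)(-1.797) = 0.393 V.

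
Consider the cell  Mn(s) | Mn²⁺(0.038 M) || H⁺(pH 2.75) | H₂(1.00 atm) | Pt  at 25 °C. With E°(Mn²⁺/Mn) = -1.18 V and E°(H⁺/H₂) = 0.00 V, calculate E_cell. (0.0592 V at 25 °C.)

The hydrogen couple is the cathode, so E°_cell = 1.18 V; n = 2.
[H⁺] = 10^(−2.75) = 0.0018 M, and Q = [Mn²⁺]·P(H₂) / [H⁺]^2 = 1.2 × 10^4.
E = E° − (0.0592/2) log Q = 1.18 − (0.0592/2)(4.080) = 1.059 V.

1.06 V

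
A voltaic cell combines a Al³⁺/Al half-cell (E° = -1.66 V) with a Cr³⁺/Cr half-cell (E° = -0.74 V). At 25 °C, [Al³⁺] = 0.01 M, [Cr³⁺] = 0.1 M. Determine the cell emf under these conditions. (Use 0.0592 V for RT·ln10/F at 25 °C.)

The Cr³⁺/Cr couple has the higher reduction potential and acts as the cathode, so E°_cell = -0.74 − (-1.66) = 0.92 V.
Balancing electrons gives n = 3; the reaction quotient is Q = [Al³⁺]/[Cr³⁺] = 0.100.
At 25 °C, E = E° − (0.0592/n) log Q = 0.92 − (0.0592/3)(-1.000) = 0.920 + 0.020 = 0.940 V.

0.940 V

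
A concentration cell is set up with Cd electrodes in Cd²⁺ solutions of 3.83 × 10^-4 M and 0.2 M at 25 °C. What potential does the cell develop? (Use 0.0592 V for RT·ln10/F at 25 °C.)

0.080 V

Both half-cells are Cd²⁺/Cd, so E°_cell = 0. The concentrated side is the cathode; the cell reaction moves Cd²⁺ from high to low concentration with n = 2.
Q = [Cd²⁺]_dilute/[Cd²⁺]_conc = 3.83 × 10^-4/0.2 = 0.00191.
E = 0 − (0.0592/2) log Q = −(0.0592/2)(-2.718) = 0.0805 V.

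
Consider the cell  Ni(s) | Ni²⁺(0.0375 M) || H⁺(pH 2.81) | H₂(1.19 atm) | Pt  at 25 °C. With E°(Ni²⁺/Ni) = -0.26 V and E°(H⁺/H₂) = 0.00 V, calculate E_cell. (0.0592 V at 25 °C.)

The hydrogen couple is the cathode, so E°_cell = 0.26 V; n = 2.
[H⁺] = 10^(−2.81) = 0.0015 M, and Q = [Ni²⁺]·P(H₂) / [H⁺]^2 = 1.86 × 10^4.
E = E° − (0.0592/2) log Q = 0.26 − (0.0592/2)(4.270) = 0.134 V.

0.13 V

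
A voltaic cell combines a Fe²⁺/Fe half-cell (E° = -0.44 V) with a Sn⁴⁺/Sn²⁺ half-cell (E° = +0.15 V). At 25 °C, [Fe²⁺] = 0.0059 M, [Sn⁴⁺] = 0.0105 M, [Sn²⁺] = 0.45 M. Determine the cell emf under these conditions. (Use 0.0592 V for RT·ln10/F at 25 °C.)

0.608 V

The Sn⁴⁺/Sn²⁺ couple has the higher reduction potential and acts as the cathode, so E°_cell = +0.15 − (-0.44) = 0.59 V.
Balancing electrons gives n = 2; the reaction quotient is Q = [Fe²⁺]·[Sn²⁺]/[Sn⁴⁺] = 0.253.
At 25 °C, E = E° − (0.0592/n) log Q = 0.59 − (0.0592/2)(-0.597) = 0.590 + 0.018 = 0.608 V.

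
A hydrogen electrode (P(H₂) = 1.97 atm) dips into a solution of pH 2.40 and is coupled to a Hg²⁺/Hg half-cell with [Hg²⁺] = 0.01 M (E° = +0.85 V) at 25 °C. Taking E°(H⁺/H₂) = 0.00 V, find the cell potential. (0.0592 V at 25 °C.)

The Hg²⁺/Hg couple is the cathode, so E°_cell = 0.85 V; n = 2.
[H⁺] = 10^(−2.40) = 0.0040 M, and Q = [H⁺]^2 / ([Hg²⁺]·P(H₂)) = 8.05 × 10^-4.
E = E° − (0.0592/2) log Q = 0.85 − (0.0592/2)(-3.094) = 0.942 V.

0.94 V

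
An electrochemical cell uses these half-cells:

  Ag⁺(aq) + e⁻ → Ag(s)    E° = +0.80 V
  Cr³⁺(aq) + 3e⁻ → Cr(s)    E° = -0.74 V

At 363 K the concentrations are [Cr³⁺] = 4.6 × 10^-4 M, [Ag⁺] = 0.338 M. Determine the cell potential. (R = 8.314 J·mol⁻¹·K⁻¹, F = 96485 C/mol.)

The Ag⁺/Ag couple has the higher reduction potential and acts as the cathode, so E°_cell = +0.80 − (-0.74) = 1.54 V.
Balancing electrons gives n = 3; the reaction quotient is Q = [Cr³⁺]/[Ag⁺]^3 = 0.0119.
E = E° − (RT/nF) ln Q = 1.54 − (8.314×363)/(3×96485) × (-4.430) = 1.540 + 0.046 = 1.586 V.

1.59 V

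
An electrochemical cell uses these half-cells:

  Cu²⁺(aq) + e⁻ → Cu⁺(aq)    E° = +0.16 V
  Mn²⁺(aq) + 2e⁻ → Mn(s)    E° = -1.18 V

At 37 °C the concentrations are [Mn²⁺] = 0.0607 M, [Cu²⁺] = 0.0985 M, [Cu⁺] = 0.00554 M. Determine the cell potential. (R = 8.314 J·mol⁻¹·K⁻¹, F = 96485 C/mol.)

1.45 V

The Cu²⁺/Cu⁺ couple has the higher reduction potential and acts as the cathode, so E°_cell = +0.16 − (-1.18) = 1.34 V.
Balancing electrons gives n = 2; the reaction quotient is Q = [Mn²⁺]·[Cu⁺]^2/[Cu²⁺]^2 = 1.92 × 10^-4.
E = E° − (RT/nF) ln Q = 1.34 − (8.314×310)/(2×96485) × (-8.558) = 1.340 + 0.114 = 1.454 V.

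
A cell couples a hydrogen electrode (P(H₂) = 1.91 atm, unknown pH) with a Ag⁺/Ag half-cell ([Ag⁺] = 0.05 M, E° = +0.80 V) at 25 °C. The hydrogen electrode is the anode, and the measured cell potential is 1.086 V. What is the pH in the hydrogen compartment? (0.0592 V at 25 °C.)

pH = 5.99

E°_cell = 0.80 V and n = 2.
log Q = n(E° − E)/0.0592 = 2×(0.80 − 1.086)/0.0592 = -9.662.
With Q = [H⁺]^2 / ([Ag⁺]^2·P(H₂)), solving for [H⁺] gives log[H⁺] = -5.992, so pH = 5.99.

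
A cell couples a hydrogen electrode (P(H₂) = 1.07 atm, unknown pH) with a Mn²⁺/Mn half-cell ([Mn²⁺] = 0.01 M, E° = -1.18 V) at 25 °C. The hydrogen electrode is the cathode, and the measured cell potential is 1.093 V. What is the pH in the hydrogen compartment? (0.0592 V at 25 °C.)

pH = 2.45

E°_cell = 1.18 V and n = 2.
log Q = n(E° − E)/0.0592 = 2×(1.18 − 1.093)/0.0592 = 2.939.
With Q = [Mn²⁺]·P(H₂) / [H⁺]^2, solving for [H⁺] gives log[H⁺] = -2.455, so pH = 2.45.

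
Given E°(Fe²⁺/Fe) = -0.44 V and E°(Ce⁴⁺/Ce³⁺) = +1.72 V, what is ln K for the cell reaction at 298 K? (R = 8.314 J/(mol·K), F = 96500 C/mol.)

E°_cell = +1.72 − (-0.44) = 2.16 V, with n = 2 electrons transferred.
At equilibrium E = 0, so the Nernst equation gives ln K = nFE°/RT = (2)(96500)(2.16)/((8.314)(298)) = 168.26.

ln K = 168.3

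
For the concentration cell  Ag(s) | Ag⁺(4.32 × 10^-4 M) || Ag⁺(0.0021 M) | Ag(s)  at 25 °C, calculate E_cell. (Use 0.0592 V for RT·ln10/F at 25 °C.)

Both half-cells are Ag⁺/Ag, so E°_cell = 0. The concentrated side is the cathode; the cell reaction moves Ag⁺ from high to low concentration with n = 1.
Q = [Ag⁺]_dilute/[Ag⁺]_conc = 4.32 × 10^-4/0.0021 = 0.206.
E = 0 − (0.0592/1) log Q = −(0.0592/1)(-0.687) = 0.0407 V.

0.041 V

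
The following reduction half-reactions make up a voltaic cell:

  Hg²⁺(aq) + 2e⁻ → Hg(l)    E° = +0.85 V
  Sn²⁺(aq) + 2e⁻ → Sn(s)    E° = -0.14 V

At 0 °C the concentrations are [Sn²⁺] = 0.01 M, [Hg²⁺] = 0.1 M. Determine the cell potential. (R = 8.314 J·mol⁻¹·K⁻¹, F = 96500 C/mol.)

1.02 V

The Hg²⁺/Hg couple has the higher reduction potential and acts as the cathode, so E°_cell = +0.85 − (-0.14) = 0.99 V.
Balancing electrons gives n = 2; the reaction quotient is Q = [Sn²⁺]/[Hg²⁺] = 0.100.
E = E° − (RT/nF) ln Q = 0.99 − (8.314×273)/(2×96500) × (-2.303) = 0.990 + 0.027 = 1.017 V.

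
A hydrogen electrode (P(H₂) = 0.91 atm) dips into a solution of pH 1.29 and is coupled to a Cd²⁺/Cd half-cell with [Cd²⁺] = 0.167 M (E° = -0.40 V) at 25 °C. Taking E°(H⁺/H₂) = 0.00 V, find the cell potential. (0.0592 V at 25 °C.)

The hydrogen couple is the cathode, so E°_cell = 0.40 V; n = 2.
[H⁺] = 10^(−1.29) = 0.051 M, and Q = [Cd²⁺]·P(H₂) / [H⁺]^2 = 57.8.
E = E° − (0.0592/2) log Q = 0.40 − (0.0592/2)(1.762) = 0.348 V.

0.35 V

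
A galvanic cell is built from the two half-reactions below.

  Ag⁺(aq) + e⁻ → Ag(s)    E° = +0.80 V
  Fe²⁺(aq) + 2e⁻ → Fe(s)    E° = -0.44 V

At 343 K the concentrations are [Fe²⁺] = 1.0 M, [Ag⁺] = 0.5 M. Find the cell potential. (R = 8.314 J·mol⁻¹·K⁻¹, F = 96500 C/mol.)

The Ag⁺/Ag couple has the higher reduction potential and acts as the cathode, so E°_cell = +0.80 − (-0.44) = 1.24 V.
Balancing electrons gives n = 2; the reaction quotient is Q = [Fe²⁺]/[Ag⁺]^2 = 4.00.
E = E° − (RT/nF) ln Q = 1.24 − (8.314×343)/(2×96500) × (1.386) = 1.240 − 0.020 = 1.220 V.

1.22 V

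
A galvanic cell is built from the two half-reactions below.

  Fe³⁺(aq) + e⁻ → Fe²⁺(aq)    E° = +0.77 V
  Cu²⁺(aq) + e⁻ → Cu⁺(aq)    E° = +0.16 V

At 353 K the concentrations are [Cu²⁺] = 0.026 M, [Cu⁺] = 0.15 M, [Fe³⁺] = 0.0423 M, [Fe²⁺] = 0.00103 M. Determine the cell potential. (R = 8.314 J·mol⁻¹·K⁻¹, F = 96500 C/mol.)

0.776 V

The Fe³⁺/Fe²⁺ couple has the higher reduction potential and acts as the cathode, so E°_cell = +0.77 − (+0.16) = 0.61 V.
Balancing electrons gives n = 1; the reaction quotient is Q = [Cu²⁺]·[Fe²⁺]/([Cu⁺]·[Fe³⁺]) = 0.00422.
E = E° − (RT/nF) ln Q = 0.61 − (8.314×353)/(1×96500) × (-5.468) = 0.610 + 0.166 = 0.776 V.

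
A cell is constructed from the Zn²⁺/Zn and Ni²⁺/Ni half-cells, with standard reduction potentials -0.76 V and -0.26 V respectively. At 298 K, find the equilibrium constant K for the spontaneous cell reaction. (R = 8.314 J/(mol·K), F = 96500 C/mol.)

8.2 × 10^16

E°_cell = -0.26 − (-0.76) = 0.50 V, with n = 2 electrons transferred.
At equilibrium E = 0, so the Nernst equation gives ln K = nFE°/RT = (2)(96500)(0.50)/((8.314)(298)) = 38.95.
K = e^38.95 = 8.2 × 10^16.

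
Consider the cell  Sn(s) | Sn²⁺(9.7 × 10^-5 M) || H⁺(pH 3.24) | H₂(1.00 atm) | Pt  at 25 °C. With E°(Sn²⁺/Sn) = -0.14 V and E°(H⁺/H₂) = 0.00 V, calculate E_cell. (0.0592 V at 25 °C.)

0.067 V

The hydrogen couple is the cathode, so E°_cell = 0.14 V; n = 2.
[H⁺] = 10^(−3.24) = 5.8 × 10^-4 M, and Q = [Sn²⁺]·P(H₂) / [H⁺]^2 = 293.
E = E° − (0.0592/2) log Q = 0.14 − (0.0592/2)(2.467) = 0.067 V.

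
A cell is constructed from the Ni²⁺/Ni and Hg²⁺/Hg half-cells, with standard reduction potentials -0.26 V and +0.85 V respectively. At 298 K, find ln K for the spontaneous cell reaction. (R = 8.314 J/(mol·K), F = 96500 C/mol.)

E°_cell = +0.85 − (-0.26) = 1.11 V, with n = 2 electrons transferred.
At equilibrium E = 0, so the Nernst equation gives ln K = nFE°/RT = (2)(96500)(1.11)/((8.314)(298)) = 86.47.

ln K = 86.5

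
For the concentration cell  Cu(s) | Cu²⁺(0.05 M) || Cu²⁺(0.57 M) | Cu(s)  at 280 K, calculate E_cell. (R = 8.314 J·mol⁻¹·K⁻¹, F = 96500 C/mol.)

Both half-cells are Cu²⁺/Cu, so E°_cell = 0. The concentrated side is the cathode; the cell reaction moves Cu²⁺ from high to low concentration with n = 2.
Q = [Cu²⁺]_dilute/[Cu²⁺]_conc = 0.05/0.57 = 0.0877.
E = 0 − (RT/nF) ln Q = −((8.314×280)/(2×96500))(-2.434) = 0.0294 V.

0.029 V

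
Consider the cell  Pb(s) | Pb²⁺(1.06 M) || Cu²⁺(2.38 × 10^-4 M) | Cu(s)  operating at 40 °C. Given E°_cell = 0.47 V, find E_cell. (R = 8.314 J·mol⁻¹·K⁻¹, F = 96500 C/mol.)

Balancing electrons gives n = 2; the reaction quotient is Q = [Pb²⁺]/[Cu²⁺] = 4450.
E = E° − (RT/nF) ln Q = 0.47 − (8.314×313)/(2×96500) × (8.402) = 0.470 − 0.113 = 0.357 V.

0.357 V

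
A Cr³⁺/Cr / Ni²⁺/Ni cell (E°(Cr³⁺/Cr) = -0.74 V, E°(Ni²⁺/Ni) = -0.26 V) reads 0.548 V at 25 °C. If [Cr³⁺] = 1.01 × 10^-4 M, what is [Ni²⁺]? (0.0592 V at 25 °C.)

0.43 M

From the Nernst equation, log Q = n(E° − E)/0.0592 = 6(0.48 − 0.548)/0.0592 = -6.892, so Q = 1.28 × 10^-7.
With Q = [Cr³⁺]^2/[Ni²⁺]^3 and the known concentrations, [Ni²⁺]^3 in the denominator gives [Ni²⁺] = 0.43 M.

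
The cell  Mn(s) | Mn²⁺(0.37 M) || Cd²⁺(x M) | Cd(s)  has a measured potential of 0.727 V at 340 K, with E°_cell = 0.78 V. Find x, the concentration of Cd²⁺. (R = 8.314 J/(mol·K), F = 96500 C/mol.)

0.0099 M

From the Nernst equation, ln Q = nF(E° − E)/RT = 2×96500×(0.78 − 0.727)/(8.314×340) = 3.619, so Q = 37.3.
With Q = [Mn²⁺]/[Cd²⁺] and the known concentrations, [Cd²⁺] in the denominator gives [Cd²⁺] = 0.0099 M.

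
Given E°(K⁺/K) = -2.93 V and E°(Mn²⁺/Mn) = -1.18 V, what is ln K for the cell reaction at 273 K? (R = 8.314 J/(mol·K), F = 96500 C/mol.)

ln K = 148.8

E°_cell = -1.18 − (-2.93) = 1.75 V, with n = 2 electrons transferred.
At equilibrium E = 0, so the Nernst equation gives ln K = nFE°/RT = (2)(96500)(1.75)/((8.314)(273)) = 148.81.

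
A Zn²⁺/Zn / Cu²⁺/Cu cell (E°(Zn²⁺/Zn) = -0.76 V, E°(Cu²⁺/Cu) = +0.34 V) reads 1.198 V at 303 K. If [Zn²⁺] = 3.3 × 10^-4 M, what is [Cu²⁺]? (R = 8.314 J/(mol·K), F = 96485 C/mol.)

From the Nernst equation, ln Q = nF(E° − E)/RT = 2×96485×(1.10 − 1.198)/(8.314×303) = -7.507, so Q = 5.49 × 10^-4.
With Q = [Zn²⁺]/[Cu²⁺] and the known concentrations, [Cu²⁺] in the denominator gives [Cu²⁺] = 0.6 M.

0.6 M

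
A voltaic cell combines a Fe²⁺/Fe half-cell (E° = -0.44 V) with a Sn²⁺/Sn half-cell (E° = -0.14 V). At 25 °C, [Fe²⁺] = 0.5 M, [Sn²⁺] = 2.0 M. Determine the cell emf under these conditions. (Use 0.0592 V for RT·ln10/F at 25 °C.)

The Sn²⁺/Sn couple has the higher reduction potential and acts as the cathode, so E°_cell = -0.14 − (-0.44) = 0.30 V.
Balancing electrons gives n = 2; the reaction quotient is Q = [Fe²⁺]/[Sn²⁺] = 0.250.
At 25 °C, E = E° − (0.0592/n) log Q = 0.30 − (0.0592/2)(-0.602) = 0.300 + 0.018 = 0.318 V.

0.318 V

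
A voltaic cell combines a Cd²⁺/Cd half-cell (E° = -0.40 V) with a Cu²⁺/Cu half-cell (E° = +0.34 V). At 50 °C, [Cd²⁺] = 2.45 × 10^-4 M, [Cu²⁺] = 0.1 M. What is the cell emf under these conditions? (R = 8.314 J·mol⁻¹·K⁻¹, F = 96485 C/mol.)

The Cu²⁺/Cu couple has the higher reduction potential and acts as the cathode, so E°_cell = +0.34 − (-0.40) = 0.74 V.
Balancing electrons gives n = 2; the reaction quotient is Q = [Cd²⁺]/[Cu²⁺] = 0.00245.
E = E° − (RT/nF) ln Q = 0.74 − (8.314×323)/(2×96485) × (-6.012) = 0.740 + 0.084 = 0.824 V.

0.824 V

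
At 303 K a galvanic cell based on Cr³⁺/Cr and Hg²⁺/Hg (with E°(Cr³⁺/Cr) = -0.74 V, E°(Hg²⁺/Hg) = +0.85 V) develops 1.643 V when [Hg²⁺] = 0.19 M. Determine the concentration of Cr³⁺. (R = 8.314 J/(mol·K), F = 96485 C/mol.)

From the Nernst equation, ln Q = nF(E° − E)/RT = 6×96485×(1.59 − 1.643)/(8.314×303) = -12.180, so Q = 5.13 × 10^-6.
With Q = [Cr³⁺]^2/[Hg²⁺]^3 and the known concentrations, [Cr³⁺]^2 in the numerator gives [Cr³⁺] = 1.9 × 10^-4 M.

1.9 × 10^-4 M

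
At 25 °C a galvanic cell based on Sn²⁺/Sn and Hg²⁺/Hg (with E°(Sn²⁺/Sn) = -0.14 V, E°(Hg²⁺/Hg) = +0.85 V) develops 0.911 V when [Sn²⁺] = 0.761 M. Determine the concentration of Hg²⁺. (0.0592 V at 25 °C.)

0.0016 M

From the Nernst equation, log Q = n(E° − E)/0.0592 = 2(0.99 − 0.911)/0.0592 = 2.669, so Q = 467.
With Q = [Sn²⁺]/[Hg²⁺] and the known concentrations, [Hg²⁺] in the denominator gives [Hg²⁺] = 0.0016 M.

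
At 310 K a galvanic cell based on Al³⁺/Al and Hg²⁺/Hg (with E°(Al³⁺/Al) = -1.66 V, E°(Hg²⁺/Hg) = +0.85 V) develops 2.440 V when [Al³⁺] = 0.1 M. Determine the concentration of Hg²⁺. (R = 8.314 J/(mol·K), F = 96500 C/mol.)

From the Nernst equation, ln Q = nF(E° − E)/RT = 6×96500×(2.51 − 2.440)/(8.314×310) = 15.726, so Q = 6.75 × 10^6.
With Q = [Al³⁺]^2/[Hg²⁺]^3 and the known concentrations, [Hg²⁺]^3 in the denominator gives [Hg²⁺] = 0.0011 M.

0.0011 M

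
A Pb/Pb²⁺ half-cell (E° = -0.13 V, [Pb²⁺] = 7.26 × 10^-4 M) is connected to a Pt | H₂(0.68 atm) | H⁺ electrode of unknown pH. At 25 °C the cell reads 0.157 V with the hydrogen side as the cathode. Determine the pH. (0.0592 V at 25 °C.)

E°_cell = 0.13 V and n = 2.
log Q = n(E° − E)/0.0592 = 2×(0.13 − 0.157)/0.0592 = -0.912.
With Q = [Pb²⁺]·P(H₂) / [H⁺]^2, solving for [H⁺] gives log[H⁺] = -1.197, so pH = 1.20.

pH = 1.20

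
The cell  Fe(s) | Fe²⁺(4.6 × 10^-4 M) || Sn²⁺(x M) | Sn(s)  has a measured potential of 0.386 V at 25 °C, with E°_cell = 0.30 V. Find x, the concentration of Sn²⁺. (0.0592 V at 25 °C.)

0.37 M

From the Nernst equation, log Q = n(E° − E)/0.0592 = 2(0.30 − 0.386)/0.0592 = -2.905, so Q = 0.00124.
With Q = [Fe²⁺]/[Sn²⁺] and the known concentrations, [Sn²⁺] in the denominator gives [Sn²⁺] = 0.37 M.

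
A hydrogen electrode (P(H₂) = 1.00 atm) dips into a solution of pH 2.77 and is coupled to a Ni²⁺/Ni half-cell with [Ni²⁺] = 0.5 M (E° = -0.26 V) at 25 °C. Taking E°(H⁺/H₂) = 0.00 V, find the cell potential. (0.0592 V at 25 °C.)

0.10 V

The hydrogen couple is the cathode, so E°_cell = 0.26 V; n = 2.
[H⁺] = 10^(−2.77) = 0.0017 M, and Q = [Ni²⁺]·P(H₂) / [H⁺]^2 = 1.73 × 10^5.
E = E° − (0.0592/2) log Q = 0.26 − (0.0592/2)(5.239) = 0.105 V.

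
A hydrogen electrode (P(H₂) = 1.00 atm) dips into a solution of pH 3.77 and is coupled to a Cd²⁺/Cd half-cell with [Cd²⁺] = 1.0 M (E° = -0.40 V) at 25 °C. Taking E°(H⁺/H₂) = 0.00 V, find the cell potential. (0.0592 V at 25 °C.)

The hydrogen couple is the cathode, so E°_cell = 0.40 V; n = 2.
[H⁺] = 10^(−3.77) = 1.7 × 10^-4 M, and Q = [Cd²⁺]·P(H₂) / [H⁺]^2 = 3.47 × 10^7.
E = E° − (0.0592/2) log Q = 0.40 − (0.0592/2)(7.540) = 0.177 V.

0.18 V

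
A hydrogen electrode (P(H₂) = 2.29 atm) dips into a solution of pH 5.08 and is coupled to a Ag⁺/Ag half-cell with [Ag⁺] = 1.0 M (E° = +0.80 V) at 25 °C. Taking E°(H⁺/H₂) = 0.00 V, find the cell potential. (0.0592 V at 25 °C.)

The Ag⁺/Ag couple is the cathode, so E°_cell = 0.80 V; n = 2.
[H⁺] = 10^(−5.08) = 8.3 × 10^-6 M, and Q = [H⁺]^2 / ([Ag⁺]^2·P(H₂)) = 3.02 × 10^-11.
E = E° − (0.0592/2) log Q = 0.80 − (0.0592/2)(-10.520) = 1.111 V.

1.11 V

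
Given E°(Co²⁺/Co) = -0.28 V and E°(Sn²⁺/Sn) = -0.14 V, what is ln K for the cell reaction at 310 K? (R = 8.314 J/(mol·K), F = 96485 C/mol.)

ln K = 10.5

E°_cell = -0.14 − (-0.28) = 0.14 V, with n = 2 electrons transferred.
At equilibrium E = 0, so the Nernst equation gives ln K = nFE°/RT = (2)(96485)(0.14)/((8.314)(310)) = 10.48.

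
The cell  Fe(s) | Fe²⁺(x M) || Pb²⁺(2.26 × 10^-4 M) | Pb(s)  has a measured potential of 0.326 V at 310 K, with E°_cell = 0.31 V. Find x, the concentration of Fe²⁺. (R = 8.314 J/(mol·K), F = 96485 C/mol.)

6.8 × 10^-5 M

From the Nernst equation, ln Q = nF(E° − E)/RT = 2×96485×(0.31 − 0.326)/(8.314×310) = -1.198, so Q = 0.302.
With Q = [Fe²⁺]/[Pb²⁺] and the known concentrations, [Fe²⁺] in the numerator gives [Fe²⁺] = 6.8 × 10^-5 M.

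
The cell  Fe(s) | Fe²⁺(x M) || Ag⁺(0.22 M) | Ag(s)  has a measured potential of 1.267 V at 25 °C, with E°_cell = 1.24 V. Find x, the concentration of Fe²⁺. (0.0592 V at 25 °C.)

From the Nernst equation, log Q = n(E° − E)/0.0592 = 2(1.24 − 1.267)/0.0592 = -0.912, so Q = 0.122.
With Q = [Fe²⁺]/[Ag⁺]^2 and the known concentrations, [Fe²⁺] in the numerator gives [Fe²⁺] = 0.0059 M.

0.0059 M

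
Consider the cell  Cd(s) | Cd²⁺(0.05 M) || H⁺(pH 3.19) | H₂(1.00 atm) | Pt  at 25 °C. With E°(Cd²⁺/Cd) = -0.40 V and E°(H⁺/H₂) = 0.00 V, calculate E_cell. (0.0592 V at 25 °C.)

0.25 V

The hydrogen couple is the cathode, so E°_cell = 0.40 V; n = 2.
[H⁺] = 10^(−3.19) = 6.5 × 10^-4 M, and Q = [Cd²⁺]·P(H₂) / [H⁺]^2 = 1.2 × 10^5.
E = E° − (0.0592/2) log Q = 0.40 − (0.0592/2)(5.079) = 0.250 V.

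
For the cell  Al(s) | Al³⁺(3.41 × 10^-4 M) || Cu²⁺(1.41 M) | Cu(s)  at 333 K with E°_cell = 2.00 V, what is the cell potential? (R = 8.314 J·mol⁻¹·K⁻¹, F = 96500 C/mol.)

Balancing electrons gives n = 6; the reaction quotient is Q = [Al³⁺]^2/[Cu²⁺]^3 = 4.15 × 10^-8.
E = E° − (RT/nF) ln Q = 2.00 − (8.314×333)/(6×96500) × (-16.998) = 2.000 + 0.081 = 2.081 V.

2.08 V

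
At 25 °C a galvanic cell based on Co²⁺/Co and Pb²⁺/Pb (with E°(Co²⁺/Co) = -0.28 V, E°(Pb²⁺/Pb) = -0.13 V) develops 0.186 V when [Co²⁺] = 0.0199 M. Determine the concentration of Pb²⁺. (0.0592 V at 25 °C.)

0.33 M

From the Nernst equation, log Q = n(E° − E)/0.0592 = 2(0.15 − 0.186)/0.0592 = -1.216, so Q = 0.0608.
With Q = [Co²⁺]/[Pb²⁺] and the known concentrations, [Pb²⁺] in the denominator gives [Pb²⁺] = 0.33 M.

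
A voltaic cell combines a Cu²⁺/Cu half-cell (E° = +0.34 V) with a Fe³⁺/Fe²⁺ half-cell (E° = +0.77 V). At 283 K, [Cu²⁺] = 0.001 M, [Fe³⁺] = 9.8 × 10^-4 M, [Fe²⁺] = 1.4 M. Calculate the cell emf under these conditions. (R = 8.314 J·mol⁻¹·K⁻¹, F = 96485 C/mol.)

0.337 V

The Fe³⁺/Fe²⁺ couple has the higher reduction potential and acts as the cathode, so E°_cell = +0.77 − (+0.34) = 0.43 V.
Balancing electrons gives n = 2; the reaction quotient is Q = [Cu²⁺]·[Fe²⁺]^2/[Fe³⁺]^2 = 2040.
E = E° − (RT/nF) ln Q = 0.43 − (8.314×283)/(2×96485) × (7.621) = 0.430 − 0.093 = 0.337 V.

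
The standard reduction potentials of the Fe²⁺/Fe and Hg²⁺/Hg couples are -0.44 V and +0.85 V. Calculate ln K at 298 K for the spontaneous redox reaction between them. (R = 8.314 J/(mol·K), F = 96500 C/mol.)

E°_cell = +0.85 − (-0.44) = 1.29 V, with n = 2 electrons transferred.
At equilibrium E = 0, so the Nernst equation gives ln K = nFE°/RT = (2)(96500)(1.29)/((8.314)(298)) = 100.49.

ln K = 100.5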